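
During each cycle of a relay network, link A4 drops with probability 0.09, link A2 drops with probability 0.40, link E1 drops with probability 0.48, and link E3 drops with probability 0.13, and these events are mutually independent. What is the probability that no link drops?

0.2470104

P(none) = (1 − 0.09) × (1 − 0.40) × (1 − 0.48) × (1 − 0.13) = 0.91 × 0.60 × 0.52 × 0.87 = 0.2470104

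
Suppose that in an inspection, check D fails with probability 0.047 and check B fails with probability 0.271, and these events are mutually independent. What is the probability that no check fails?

0.694737

Independence gives P(none) = ∏(1 − pᵢ).
P(none) = (1 − 0.047) × (1 − 0.271) = 0.953 × 0.729 = 0.694737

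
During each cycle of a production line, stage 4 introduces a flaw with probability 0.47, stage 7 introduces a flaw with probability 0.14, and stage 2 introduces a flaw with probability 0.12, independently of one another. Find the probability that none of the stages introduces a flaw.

0.401104

P(none) = (1 − 0.47) × (1 − 0.14) × (1 − 0.12) = 0.53 × 0.86 × 0.88 = 0.401104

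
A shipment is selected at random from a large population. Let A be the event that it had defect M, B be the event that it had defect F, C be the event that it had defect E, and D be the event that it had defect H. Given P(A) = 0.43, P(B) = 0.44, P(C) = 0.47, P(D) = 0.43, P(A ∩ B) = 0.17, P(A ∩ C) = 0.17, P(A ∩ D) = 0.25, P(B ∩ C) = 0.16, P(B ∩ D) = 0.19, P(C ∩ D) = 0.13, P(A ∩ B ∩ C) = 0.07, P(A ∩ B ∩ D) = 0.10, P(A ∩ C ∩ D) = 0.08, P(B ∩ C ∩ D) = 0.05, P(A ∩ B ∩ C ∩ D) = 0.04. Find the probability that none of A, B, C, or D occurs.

0.04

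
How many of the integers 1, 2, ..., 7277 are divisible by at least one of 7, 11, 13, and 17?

2351

1039 + 661 + 559 + 428 − 94 − 79 − 61 − 50 − 38 − 32 + 7 + 5 + 4 + 2 − 0 = 2351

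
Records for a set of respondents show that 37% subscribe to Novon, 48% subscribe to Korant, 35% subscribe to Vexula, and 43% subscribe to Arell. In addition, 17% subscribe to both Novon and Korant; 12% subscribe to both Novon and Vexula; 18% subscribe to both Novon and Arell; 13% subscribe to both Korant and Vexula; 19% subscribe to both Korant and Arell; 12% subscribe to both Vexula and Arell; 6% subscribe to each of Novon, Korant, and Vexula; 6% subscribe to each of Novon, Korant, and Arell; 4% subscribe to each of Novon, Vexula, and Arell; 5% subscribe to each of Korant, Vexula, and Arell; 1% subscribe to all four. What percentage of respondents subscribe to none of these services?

Apply inclusion-exclusion:
P(union) = 37 + 48 + 35 + 43 − 17 − 12 − 18 − 13 − 19 − 12 + 6 + 6 + 4 + 5 − 1 = 92%
P(none) = 100% − 92% = 8%

8%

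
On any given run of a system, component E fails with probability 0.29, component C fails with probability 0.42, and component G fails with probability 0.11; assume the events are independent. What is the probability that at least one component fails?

0.633498

P(none) = (1 − 0.29) × (1 − 0.42) × (1 − 0.11) = 0.71 × 0.58 × 0.89 = 0.366502
P(at least one) = 1 − 0.366502 = 0.633498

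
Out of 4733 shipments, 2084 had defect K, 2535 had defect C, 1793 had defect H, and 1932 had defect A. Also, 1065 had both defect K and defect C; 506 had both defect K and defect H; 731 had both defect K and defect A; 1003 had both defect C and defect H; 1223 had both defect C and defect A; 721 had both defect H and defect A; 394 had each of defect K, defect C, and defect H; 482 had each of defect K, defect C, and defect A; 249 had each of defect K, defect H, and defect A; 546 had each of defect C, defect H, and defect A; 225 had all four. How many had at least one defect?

4541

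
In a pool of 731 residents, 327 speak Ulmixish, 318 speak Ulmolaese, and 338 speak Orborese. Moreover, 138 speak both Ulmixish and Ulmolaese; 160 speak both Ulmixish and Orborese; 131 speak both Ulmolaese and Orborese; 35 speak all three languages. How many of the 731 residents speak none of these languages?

142

Apply inclusion-exclusion:
|at least one| = 327 + 318 + 338 − 138 − 160 − 131 + 35 = 589
None: 731 − 589 = 142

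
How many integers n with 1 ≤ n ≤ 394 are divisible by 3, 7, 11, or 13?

204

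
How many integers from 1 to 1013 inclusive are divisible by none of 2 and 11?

floor(1013/2) + floor(1013/11) − floor(1013/22) = 506 + 92 − 46 = 552
1013 − 552 = 461

461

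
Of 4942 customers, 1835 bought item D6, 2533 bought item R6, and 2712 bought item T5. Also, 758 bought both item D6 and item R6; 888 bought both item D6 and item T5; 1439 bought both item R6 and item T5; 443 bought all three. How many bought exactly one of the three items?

By inclusion–exclusion (exactly-one form):
|exactly one| = 1835 + 2533 + 2712 − 2·758 − 2·888 − 2·1439 + 3·443 = 2239

2239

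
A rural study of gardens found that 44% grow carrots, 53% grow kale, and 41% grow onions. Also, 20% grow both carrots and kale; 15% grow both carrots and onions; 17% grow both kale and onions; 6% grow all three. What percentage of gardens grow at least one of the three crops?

92%

P(at least one) = 44 + 53 + 41 − 20 − 15 − 17 + 6 = 92%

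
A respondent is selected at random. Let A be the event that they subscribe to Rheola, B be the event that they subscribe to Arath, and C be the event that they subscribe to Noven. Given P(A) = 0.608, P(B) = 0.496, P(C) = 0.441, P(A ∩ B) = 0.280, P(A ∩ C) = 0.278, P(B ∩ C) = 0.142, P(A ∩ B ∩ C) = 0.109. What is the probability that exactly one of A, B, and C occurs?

By inclusion–exclusion (exactly-one form):
P(exactly one) = 0.608 + 0.496 + 0.441 − 2·0.280 − 2·0.278 − 2·0.142 + 3·0.109 = 0.472

0.472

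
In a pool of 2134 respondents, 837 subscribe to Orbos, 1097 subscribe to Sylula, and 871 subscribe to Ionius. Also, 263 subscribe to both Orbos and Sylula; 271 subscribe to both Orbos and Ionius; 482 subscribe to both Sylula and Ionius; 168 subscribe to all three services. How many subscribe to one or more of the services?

|at least one| = 837 + 1097 + 871 − 263 − 271 − 482 + 168 = 1957

1957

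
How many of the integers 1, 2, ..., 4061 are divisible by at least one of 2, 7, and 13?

2454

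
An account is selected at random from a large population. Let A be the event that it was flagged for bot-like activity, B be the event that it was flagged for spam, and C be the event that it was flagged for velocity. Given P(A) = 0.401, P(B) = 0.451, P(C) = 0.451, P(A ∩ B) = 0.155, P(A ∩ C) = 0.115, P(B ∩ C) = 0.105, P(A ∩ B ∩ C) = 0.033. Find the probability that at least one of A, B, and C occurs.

Using inclusion–exclusion:
P(A ∪ B ∪ C) = 0.401 + 0.451 + 0.451 − 0.155 − 0.115 − 0.105 + 0.033 = 0.961

0.961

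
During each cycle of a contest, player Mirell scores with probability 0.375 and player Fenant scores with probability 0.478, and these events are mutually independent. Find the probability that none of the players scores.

Independence gives P(none) = ∏(1 − pᵢ).
P(none) = (1 − 0.375) × (1 − 0.478) = 0.625 × 0.522 = 0.32625

0.32625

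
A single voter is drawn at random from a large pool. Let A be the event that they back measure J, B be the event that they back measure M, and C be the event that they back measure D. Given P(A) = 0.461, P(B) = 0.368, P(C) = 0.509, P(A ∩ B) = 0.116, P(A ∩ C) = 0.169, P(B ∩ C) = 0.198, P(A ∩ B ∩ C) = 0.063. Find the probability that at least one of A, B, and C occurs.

0.918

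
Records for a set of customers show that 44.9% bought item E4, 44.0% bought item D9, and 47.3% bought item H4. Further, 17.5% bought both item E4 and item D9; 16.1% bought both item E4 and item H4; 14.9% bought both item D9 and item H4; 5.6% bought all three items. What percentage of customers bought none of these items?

P(≥1) = 44.9 + 44.0 + 47.3 − 17.5 − 16.1 − 14.9 + 5.6 = 93.3%
P(none) = 100% − 93.3% = 6.7%

6.7%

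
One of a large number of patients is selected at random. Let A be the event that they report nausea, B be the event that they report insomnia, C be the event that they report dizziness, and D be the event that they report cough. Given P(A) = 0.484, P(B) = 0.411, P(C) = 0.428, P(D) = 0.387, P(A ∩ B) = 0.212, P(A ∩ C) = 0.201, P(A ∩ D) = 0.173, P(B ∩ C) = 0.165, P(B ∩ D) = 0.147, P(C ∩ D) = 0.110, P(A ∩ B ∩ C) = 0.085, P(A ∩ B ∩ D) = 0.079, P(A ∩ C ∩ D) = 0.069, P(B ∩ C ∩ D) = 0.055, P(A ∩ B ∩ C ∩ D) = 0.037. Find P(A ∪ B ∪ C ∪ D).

P(A ∪ B ∪ C ∪ D) = 0.484 + 0.411 + 0.428 + 0.387 − 0.212 − 0.201 − 0.173 − 0.165 − 0.147 − 0.110 + 0.085 + 0.079 + 0.069 + 0.055 − 0.037 = 0.953

0.953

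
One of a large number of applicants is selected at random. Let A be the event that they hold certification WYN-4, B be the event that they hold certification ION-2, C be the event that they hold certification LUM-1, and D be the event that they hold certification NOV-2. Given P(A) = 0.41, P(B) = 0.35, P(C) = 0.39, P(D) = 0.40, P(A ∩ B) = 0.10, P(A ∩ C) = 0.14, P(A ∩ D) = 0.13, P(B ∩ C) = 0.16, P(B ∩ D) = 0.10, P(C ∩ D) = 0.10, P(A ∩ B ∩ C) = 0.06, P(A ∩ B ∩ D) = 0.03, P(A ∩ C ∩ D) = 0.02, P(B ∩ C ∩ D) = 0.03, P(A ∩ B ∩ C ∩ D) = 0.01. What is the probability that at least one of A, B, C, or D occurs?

0.95

Using inclusion–exclusion:
P(A ∪ B ∪ C ∪ D) = 0.41 + 0.35 + 0.39 + 0.40 − 0.10 − 0.14 − 0.13 − 0.16 − 0.10 − 0.10 + 0.06 + 0.03 + 0.02 + 0.03 − 0.01 = 0.95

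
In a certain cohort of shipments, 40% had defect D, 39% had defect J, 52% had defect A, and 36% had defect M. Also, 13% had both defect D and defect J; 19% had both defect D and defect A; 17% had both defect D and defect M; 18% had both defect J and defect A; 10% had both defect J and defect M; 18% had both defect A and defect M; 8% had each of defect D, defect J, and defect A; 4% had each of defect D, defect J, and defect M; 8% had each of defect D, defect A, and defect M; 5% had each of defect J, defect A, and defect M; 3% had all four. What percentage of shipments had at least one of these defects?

94%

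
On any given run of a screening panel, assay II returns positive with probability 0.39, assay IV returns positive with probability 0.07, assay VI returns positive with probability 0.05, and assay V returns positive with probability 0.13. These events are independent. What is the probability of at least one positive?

0.53112655

P(none) = (1 − 0.39) × (1 − 0.07) × (1 − 0.05) × (1 − 0.13) = 0.61 × 0.93 × 0.95 × 0.87 = 0.46887345
P(at least one) = 1 − 0.46887345 = 0.53112655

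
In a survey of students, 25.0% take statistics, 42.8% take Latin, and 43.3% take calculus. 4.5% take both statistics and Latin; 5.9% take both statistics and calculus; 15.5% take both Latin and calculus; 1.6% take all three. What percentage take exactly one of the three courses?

By inclusion–exclusion (exactly-one form):
P(exactly one) = 25.0 + 42.8 + 43.3 − 2·4.5 − 2·5.9 − 2·15.5 + 3·1.6 = 64.1%

64.1%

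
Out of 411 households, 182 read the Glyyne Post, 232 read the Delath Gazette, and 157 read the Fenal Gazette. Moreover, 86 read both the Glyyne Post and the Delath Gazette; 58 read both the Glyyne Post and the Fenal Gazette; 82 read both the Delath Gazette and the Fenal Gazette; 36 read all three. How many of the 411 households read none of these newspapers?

|at least one| = 182 + 232 + 157 − 86 − 58 − 82 + 36 = 381
None: 411 − 381 = 30

30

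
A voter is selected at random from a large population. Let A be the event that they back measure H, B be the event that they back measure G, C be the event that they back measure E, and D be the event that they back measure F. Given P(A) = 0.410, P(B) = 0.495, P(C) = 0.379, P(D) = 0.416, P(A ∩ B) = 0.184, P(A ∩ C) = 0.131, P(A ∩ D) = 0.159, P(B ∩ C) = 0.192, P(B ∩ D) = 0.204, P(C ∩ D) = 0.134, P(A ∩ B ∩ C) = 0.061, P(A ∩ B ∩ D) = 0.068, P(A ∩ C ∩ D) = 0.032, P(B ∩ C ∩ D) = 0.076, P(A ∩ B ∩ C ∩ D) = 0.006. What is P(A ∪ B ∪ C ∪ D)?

0.927

P(A ∪ B ∪ C ∪ D) = 0.410 + 0.495 + 0.379 + 0.416 − 0.184 − 0.131 − 0.159 − 0.192 − 0.204 − 0.134 + 0.061 + 0.068 + 0.032 + 0.076 − 0.006 = 0.927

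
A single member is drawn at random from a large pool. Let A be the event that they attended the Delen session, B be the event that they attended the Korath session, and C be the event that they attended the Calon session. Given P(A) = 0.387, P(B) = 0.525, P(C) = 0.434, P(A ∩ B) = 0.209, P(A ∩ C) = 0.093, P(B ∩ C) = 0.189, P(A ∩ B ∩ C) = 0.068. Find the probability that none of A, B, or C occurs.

0.077

P(A ∪ B ∪ C) = 0.387 + 0.525 + 0.434 − 0.209 − 0.093 − 0.189 + 0.068 = 0.923
P(none) = 1 − 0.923 = 0.077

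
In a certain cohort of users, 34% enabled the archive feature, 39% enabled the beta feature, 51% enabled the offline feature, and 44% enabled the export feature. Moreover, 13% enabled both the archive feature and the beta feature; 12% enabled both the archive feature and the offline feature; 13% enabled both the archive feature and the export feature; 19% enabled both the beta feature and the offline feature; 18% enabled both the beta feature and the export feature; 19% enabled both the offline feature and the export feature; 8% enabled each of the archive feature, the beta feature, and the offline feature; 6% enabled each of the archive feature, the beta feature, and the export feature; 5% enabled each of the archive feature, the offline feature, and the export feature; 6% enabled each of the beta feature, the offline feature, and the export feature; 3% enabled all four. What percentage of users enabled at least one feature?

96%

P(union) = 34 + 39 + 51 + 44 − 13 − 12 − 13 − 19 − 18 − 19 + 8 + 6 + 5 + 6 − 3 = 96%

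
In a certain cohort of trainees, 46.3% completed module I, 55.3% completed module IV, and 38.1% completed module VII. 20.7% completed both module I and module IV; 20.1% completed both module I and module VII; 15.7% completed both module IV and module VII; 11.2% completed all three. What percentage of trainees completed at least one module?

94.4%

By inclusion–exclusion:
P(union) = 46.3 + 55.3 + 38.1 − 20.7 − 20.1 − 15.7 + 11.2 = 94.4%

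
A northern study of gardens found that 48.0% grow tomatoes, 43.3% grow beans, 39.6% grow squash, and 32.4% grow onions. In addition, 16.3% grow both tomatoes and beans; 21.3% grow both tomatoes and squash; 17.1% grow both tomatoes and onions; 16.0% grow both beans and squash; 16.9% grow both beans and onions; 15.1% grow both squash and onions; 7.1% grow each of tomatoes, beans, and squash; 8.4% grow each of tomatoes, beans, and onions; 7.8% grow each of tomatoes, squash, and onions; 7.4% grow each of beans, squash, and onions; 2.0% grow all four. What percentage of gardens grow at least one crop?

P(≥1) = 48.0 + 43.3 + 39.6 + 32.4 − 16.3 − 21.3 − 17.1 − 16.0 − 16.9 − 15.1 + 7.1 + 8.4 + 7.8 + 7.4 − 2.0 = 89.3%

89.3%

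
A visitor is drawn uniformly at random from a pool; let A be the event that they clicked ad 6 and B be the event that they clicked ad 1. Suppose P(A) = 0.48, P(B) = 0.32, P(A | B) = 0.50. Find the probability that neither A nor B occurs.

0.36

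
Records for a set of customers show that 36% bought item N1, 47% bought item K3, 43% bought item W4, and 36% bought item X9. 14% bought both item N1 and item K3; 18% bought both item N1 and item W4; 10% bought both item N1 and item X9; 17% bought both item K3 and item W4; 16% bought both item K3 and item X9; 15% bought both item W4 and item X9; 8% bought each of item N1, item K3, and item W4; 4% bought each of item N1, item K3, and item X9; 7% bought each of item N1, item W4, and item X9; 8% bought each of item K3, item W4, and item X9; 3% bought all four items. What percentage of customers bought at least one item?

96%

P(at least one) = 36 + 47 + 43 + 36 − 14 − 18 − 10 − 17 − 16 − 15 + 8 + 4 + 7 + 8 − 3 = 96%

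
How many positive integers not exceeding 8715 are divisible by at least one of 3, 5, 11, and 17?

floor(8715/3) + floor(8715/5) + floor(8715/11) + floor(8715/17) − floor(8715/15) − floor(8715/33) − floor(8715/51) − floor(8715/55) − floor(8715/85) − floor(8715/187) + floor(8715/165) + floor(8715/255) + floor(8715/561) + floor(8715/935) − floor(8715/2805) = 2905 + 1743 + 792 + 512 − 581 − 264 − 170 − 158 − 102 − 46 + 52 + 34 + 15 + 9 − 3 = 4738

4738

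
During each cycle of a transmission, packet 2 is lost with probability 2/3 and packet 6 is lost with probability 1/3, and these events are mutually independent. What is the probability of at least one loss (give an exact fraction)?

7/9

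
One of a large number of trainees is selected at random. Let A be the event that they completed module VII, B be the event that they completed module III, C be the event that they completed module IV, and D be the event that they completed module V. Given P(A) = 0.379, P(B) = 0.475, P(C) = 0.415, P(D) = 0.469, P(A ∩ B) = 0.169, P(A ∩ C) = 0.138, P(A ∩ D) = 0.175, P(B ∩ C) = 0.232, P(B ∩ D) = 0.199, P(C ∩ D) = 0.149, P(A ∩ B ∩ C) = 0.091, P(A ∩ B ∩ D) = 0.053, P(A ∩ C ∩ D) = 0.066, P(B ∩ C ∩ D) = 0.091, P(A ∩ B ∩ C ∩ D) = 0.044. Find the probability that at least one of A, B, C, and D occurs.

0.933

P(A ∪ B ∪ C ∪ D) = 0.379 + 0.475 + 0.415 + 0.469 − 0.169 − 0.138 − 0.175 − 0.232 − 0.199 − 0.149 + 0.091 + 0.053 + 0.066 + 0.091 − 0.044 = 0.933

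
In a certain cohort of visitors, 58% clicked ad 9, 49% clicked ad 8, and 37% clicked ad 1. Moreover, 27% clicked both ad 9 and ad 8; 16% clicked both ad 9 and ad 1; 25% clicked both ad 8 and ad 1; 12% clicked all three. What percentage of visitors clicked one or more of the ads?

Apply inclusion-exclusion:
P(at least one) = 58 + 49 + 37 − 27 − 16 − 25 + 12 = 88%

88%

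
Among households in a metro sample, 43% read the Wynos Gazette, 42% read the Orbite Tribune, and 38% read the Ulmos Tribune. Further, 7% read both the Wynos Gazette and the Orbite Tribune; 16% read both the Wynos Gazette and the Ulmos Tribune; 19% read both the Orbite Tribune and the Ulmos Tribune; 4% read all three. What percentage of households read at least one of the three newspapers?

85%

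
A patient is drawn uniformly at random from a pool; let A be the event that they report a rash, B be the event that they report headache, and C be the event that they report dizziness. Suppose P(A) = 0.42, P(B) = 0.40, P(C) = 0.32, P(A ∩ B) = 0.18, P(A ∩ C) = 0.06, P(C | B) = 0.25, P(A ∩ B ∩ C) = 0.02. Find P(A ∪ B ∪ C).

0.82

P(B ∩ C) = P(B)·P(C|B) = 0.40 × 0.25 = 0.10
P(A ∪ B ∪ C) = 0.42 + 0.40 + 0.32 − 0.18 − 0.06 − 0.10 + 0.02 = 0.82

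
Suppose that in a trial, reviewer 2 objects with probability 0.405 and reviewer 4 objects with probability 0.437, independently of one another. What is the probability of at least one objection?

P(none) = (1 − 0.405) × (1 − 0.437) = 0.595 × 0.563 = 0.334985
P(at least one) = 1 − 0.334985 = 0.665015

0.665015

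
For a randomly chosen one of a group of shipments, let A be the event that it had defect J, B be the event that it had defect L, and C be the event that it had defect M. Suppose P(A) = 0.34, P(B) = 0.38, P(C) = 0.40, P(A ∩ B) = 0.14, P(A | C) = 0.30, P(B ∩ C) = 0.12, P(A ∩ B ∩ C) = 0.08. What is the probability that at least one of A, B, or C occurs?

P(A ∩ C) = P(C)·P(A|C) = 0.40 × 0.30 = 0.12
Inclusion–exclusion gives
P(A ∪ B ∪ C) = 0.34 + 0.38 + 0.40 − 0.14 − 0.12 − 0.12 + 0.08 = 0.82

0.82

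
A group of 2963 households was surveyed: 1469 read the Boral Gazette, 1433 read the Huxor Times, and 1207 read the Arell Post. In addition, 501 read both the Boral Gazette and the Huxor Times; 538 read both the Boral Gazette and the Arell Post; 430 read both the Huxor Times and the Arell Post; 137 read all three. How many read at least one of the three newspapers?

2777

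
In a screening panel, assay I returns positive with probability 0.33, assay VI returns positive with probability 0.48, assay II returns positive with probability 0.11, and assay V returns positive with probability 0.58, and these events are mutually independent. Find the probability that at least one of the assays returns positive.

P(none) = (1 − 0.33) × (1 − 0.48) × (1 − 0.11) × (1 − 0.58) = 0.67 × 0.52 × 0.89 × 0.42 = 0.13023192
P(at least one) = 1 − 0.13023192 = 0.86976808

0.86976808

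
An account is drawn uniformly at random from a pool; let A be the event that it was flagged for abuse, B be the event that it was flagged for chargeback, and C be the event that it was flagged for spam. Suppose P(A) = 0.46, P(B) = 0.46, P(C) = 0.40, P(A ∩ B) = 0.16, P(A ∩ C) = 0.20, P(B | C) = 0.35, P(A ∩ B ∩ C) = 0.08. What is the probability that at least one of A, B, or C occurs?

P(B ∩ C) = P(C)·P(B|C) = 0.40 × 0.35 = 0.14
By inclusion-exclusion,
P(A ∪ B ∪ C) = 0.46 + 0.46 + 0.40 − 0.16 − 0.20 − 0.14 + 0.08 = 0.90

0.90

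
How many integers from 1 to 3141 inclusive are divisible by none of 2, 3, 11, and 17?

896

floor(3141/2) + floor(3141/3) + floor(3141/11) + floor(3141/17) − floor(3141/6) − floor(3141/22) − floor(3141/34) − floor(3141/33) − floor(3141/51) − floor(3141/187) + floor(3141/66) + floor(3141/102) + floor(3141/374) + floor(3141/561) − floor(3141/1122) = 1570 + 1047 + 285 + 184 − 523 − 142 − 92 − 95 − 61 − 16 + 47 + 30 + 8 + 5 − 2 = 2245
3141 − 2245 = 896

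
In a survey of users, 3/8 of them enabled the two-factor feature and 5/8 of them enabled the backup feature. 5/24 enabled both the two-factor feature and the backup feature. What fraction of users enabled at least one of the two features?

Inclusion–exclusion gives
P(union) = 3/8 + 5/8 − 5/24 = 19/24

19/24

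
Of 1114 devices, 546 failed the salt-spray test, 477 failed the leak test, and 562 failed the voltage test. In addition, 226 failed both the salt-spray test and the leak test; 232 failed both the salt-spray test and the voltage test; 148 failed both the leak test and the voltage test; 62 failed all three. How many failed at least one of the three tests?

Inclusion–exclusion gives
|at least one| = 546 + 477 + 562 − 226 − 232 − 148 + 62 = 1041

1041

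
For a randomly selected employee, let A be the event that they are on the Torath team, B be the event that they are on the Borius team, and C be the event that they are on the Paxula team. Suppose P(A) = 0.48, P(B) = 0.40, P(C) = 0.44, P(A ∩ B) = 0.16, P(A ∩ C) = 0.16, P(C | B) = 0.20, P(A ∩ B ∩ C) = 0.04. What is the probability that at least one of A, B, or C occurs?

P(B ∩ C) = P(B)·P(C|B) = 0.40 × 0.20 = 0.08
Apply inclusion-exclusion:
P(A ∪ B ∪ C) = 0.48 + 0.40 + 0.44 − 0.16 − 0.16 − 0.08 + 0.04 = 0.96

0.96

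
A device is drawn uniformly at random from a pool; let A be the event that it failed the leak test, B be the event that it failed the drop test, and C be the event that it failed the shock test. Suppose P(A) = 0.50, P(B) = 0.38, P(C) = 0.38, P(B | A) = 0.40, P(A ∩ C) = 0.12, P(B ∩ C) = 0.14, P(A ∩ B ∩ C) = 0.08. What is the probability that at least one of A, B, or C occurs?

0.88

P(A ∩ B) = P(A)·P(B|A) = 0.50 × 0.40 = 0.20
Apply inclusion-exclusion:
P(A ∪ B ∪ C) = 0.50 + 0.38 + 0.38 − 0.20 − 0.12 − 0.14 + 0.08 = 0.88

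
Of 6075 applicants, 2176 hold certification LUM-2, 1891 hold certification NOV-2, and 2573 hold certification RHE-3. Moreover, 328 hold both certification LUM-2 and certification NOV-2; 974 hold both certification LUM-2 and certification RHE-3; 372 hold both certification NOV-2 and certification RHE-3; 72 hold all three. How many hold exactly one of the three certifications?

By inclusion–exclusion (exactly-one form):
|exactly one| = 2176 + 1891 + 2573 − 2·328 − 2·974 − 2·372 + 3·72 = 3508

3508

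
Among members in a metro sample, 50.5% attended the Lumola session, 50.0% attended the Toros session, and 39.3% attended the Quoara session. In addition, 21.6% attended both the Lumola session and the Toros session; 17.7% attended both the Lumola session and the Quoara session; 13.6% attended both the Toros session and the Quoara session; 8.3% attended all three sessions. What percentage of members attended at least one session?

Using inclusion–exclusion:
P(at least one) = 50.5 + 50.0 + 39.3 − 21.6 − 17.7 − 13.6 + 8.3 = 95.2%

95.2%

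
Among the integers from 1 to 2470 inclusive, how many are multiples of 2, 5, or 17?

1540

floor(2470/2) + floor(2470/5) + floor(2470/17) − floor(2470/10) − floor(2470/34) − floor(2470/85) + floor(2470/170) = 1235 + 494 + 145 − 247 − 72 − 29 + 14 = 1540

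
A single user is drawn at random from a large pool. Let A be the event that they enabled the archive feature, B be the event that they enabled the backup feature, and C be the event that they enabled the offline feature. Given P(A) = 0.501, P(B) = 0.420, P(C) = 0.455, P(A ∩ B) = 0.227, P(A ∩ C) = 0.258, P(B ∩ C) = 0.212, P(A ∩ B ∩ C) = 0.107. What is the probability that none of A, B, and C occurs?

0.214

Inclusion–exclusion gives
P(A ∪ B ∪ C) = 0.501 + 0.420 + 0.455 − 0.227 − 0.258 − 0.212 + 0.107 = 0.786
P(none) = 1 − 0.786 = 0.214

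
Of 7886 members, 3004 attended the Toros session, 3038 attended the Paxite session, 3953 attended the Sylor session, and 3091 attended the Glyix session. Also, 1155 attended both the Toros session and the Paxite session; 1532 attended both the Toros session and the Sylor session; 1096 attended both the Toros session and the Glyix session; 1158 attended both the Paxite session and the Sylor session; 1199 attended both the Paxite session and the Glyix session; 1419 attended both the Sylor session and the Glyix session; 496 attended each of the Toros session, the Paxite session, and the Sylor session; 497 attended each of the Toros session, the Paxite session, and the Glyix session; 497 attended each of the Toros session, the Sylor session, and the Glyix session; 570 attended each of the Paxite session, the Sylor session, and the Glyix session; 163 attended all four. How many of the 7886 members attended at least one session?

7424

By inclusion–exclusion:
N(≥1) = 3004 + 3038 + 3953 + 3091 − 1155 − 1532 − 1096 − 1158 − 1199 − 1419 + 496 + 497 + 497 + 570 − 163 = 7424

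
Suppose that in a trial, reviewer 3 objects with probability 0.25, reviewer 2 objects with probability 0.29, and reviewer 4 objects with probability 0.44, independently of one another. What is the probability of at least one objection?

Independence gives P(none) = ∏(1 − pᵢ).
P(none) = (1 − 0.25) × (1 − 0.29) × (1 − 0.44) = 0.75 × 0.71 × 0.56 = 0.2982
P(at least one) = 1 − 0.2982 = 0.7018

0.7018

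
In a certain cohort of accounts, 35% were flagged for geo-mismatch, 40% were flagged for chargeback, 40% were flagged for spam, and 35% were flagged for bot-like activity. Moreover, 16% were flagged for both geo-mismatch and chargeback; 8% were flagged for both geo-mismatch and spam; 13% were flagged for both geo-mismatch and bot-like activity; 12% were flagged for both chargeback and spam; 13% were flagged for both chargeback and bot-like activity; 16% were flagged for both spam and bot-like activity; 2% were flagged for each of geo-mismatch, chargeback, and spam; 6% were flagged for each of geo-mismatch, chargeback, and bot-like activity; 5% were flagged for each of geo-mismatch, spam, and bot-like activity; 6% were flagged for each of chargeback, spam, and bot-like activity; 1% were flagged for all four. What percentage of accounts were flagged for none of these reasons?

10%

P(union) = 35 + 40 + 40 + 35 − 16 − 8 − 13 − 12 − 13 − 16 + 2 + 6 + 5 + 6 − 1 = 90%
P(none) = 100% − 90% = 10%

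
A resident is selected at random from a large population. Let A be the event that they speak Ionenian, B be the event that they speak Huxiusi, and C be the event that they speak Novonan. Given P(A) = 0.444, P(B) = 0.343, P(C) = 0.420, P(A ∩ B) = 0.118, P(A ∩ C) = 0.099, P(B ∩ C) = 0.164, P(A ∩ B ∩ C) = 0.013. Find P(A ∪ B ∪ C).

P(A ∪ B ∪ C) = 0.444 + 0.343 + 0.420 − 0.118 − 0.099 − 0.164 + 0.013 = 0.839

0.839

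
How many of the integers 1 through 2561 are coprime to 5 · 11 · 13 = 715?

512 + 232 + 197 − 46 − 39 − 17 + 3 = 842
2561 − 842 = 1719

1719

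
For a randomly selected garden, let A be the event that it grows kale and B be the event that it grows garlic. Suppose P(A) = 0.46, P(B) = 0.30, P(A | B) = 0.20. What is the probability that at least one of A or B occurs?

0.70

P(A ∩ B) = P(B)·P(A|B) = 0.30 × 0.20 = 0.06
By inclusion–exclusion:
P(A ∪ B) = 0.46 + 0.30 − 0.06 = 0.70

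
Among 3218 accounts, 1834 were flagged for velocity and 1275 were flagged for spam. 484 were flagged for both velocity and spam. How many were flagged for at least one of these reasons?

2625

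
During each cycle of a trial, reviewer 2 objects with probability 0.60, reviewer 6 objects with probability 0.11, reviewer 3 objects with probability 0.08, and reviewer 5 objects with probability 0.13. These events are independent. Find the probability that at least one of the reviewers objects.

Since the events are independent, P(none) is the product of the individual non-occurrence probabilities.
P(none) = (1 − 0.60) × (1 − 0.11) × (1 − 0.08) × (1 − 0.13) = 0.40 × 0.89 × 0.92 × 0.87 = 0.2849424
P(at least one) = 1 − 0.2849424 = 0.7150576

0.7150576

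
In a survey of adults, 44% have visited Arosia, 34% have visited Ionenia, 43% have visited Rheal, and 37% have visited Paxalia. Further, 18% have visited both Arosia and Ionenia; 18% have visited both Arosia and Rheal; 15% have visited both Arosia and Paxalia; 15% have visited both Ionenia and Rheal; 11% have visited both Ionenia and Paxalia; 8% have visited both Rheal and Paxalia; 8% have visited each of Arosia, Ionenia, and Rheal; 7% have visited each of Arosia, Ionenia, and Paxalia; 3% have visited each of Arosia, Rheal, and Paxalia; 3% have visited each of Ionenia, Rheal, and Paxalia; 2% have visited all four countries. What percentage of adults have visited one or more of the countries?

By inclusion–exclusion:
P(at least one) = 44 + 34 + 43 + 37 − 18 − 18 − 15 − 15 − 11 − 8 + 8 + 7 + 3 + 3 − 2 = 92%

92%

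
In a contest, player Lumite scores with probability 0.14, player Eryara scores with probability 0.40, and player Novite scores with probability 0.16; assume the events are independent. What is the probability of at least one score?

Independence gives P(none) = ∏(1 − pᵢ).
P(none) = (1 − 0.14) × (1 − 0.40) × (1 − 0.16) = 0.86 × 0.60 × 0.84 = 0.43344
P(at least one) = 1 − 0.43344 = 0.56656

0.56656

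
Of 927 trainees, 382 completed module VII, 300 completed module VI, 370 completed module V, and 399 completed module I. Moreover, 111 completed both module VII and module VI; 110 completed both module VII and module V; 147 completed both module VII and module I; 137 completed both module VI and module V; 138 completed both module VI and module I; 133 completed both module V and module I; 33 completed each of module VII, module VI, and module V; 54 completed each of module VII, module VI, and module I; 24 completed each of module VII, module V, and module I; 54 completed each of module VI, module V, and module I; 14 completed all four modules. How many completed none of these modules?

101

Apply inclusion-exclusion:
|at least one| = 382 + 300 + 370 + 399 − 111 − 110 − 147 − 137 − 138 − 133 + 33 + 54 + 24 + 54 − 14 = 826
None: 927 − 826 = 101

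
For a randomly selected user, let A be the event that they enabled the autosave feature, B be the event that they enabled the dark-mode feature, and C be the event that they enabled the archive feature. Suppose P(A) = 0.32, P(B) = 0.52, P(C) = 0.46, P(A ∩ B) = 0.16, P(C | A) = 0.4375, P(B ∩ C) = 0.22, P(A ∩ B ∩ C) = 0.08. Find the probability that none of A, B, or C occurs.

P(A ∩ C) = P(A)·P(C|A) = 0.32 × 0.4375 = 0.14
Using inclusion–exclusion:
P(A ∪ B ∪ C) = 0.32 + 0.52 + 0.46 − 0.16 − 0.14 − 0.22 + 0.08 = 0.86
P(none) = 1 − 0.86 = 0.14

0.14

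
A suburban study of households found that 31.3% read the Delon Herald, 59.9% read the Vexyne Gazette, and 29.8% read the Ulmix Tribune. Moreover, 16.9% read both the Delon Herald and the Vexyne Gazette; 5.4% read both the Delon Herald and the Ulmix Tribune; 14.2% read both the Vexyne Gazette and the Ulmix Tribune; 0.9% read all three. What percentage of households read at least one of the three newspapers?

85.4%

P(at least one) = 31.3 + 59.9 + 29.8 − 16.9 − 5.4 − 14.2 + 0.9 = 85.4%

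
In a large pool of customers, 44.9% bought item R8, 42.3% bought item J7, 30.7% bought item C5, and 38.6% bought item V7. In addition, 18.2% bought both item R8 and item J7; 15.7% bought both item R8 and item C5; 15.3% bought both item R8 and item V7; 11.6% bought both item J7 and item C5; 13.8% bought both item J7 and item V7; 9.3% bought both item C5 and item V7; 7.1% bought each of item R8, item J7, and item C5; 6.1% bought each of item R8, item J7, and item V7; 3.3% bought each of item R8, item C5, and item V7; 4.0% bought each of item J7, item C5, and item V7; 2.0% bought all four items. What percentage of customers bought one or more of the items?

By inclusion-exclusion,
P(at least one) = 44.9 + 42.3 + 30.7 + 38.6 − 18.2 − 15.7 − 15.3 − 11.6 − 13.8 − 9.3 + 7.1 + 6.1 + 3.3 + 4.0 − 2.0 = 91.1%

91.1%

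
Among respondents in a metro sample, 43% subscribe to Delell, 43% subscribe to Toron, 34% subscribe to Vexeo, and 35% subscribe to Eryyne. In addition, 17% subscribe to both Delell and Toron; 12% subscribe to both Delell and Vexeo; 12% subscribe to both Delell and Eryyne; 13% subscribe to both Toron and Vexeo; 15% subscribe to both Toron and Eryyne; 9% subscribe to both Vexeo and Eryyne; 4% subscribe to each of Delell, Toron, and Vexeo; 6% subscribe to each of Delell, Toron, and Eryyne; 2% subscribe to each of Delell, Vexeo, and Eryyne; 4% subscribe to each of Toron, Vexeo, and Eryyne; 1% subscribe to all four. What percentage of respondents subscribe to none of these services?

8%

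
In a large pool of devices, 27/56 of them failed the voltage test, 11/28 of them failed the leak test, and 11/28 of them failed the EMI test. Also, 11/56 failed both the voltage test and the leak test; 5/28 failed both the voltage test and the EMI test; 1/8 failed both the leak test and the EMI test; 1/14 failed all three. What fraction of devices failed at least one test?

47/56

By inclusion–exclusion:
P(≥1) = 27/56 + 11/28 + 11/28 − 11/56 − 5/28 − 1/8 + 1/14 = 47/56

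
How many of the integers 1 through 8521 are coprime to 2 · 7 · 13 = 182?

Using inclusion–exclusion:
4260 + 1217 + 655 − 608 − 327 − 93 + 46 = 5150
8521 − 5150 = 3371

3371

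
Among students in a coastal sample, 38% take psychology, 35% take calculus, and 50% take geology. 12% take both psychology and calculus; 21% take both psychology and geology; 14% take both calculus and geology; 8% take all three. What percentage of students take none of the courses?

By inclusion-exclusion,
P(union) = 38 + 35 + 50 − 12 − 21 − 14 + 8 = 84%
P(none) = 100% − 84% = 16%

16%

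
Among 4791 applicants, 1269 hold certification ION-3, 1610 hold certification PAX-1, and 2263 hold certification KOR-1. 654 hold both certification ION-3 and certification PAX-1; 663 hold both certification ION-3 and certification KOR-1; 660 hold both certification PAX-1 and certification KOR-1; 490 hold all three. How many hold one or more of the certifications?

By inclusion-exclusion,
|at least one| = 1269 + 1610 + 2263 − 654 − 663 − 660 + 490 = 3655

3655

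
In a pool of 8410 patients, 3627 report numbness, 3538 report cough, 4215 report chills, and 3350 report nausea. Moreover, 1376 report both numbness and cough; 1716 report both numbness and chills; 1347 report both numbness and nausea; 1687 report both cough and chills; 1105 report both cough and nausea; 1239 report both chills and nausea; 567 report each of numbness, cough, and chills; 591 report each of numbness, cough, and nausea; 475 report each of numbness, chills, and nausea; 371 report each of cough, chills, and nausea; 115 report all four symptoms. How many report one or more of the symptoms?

8149

|at least one| = 3627 + 3538 + 4215 + 3350 − 1376 − 1716 − 1347 − 1687 − 1105 − 1239 + 567 + 591 + 475 + 371 − 115 = 8149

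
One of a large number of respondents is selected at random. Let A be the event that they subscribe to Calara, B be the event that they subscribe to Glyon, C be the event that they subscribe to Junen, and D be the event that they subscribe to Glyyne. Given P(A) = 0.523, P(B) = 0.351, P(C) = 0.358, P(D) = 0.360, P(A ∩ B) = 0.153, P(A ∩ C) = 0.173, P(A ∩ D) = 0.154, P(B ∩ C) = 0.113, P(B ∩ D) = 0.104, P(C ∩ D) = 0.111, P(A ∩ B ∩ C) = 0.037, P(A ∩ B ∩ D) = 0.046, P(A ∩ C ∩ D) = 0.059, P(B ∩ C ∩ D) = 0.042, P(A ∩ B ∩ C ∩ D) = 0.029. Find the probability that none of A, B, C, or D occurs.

By inclusion–exclusion:
P(A ∪ B ∪ C ∪ D) = 0.523 + 0.351 + 0.358 + 0.360 − 0.153 − 0.173 − 0.154 − 0.113 − 0.104 − 0.111 + 0.037 + 0.046 + 0.059 + 0.042 − 0.029 = 0.939
P(none) = 1 − 0.939 = 0.061

0.061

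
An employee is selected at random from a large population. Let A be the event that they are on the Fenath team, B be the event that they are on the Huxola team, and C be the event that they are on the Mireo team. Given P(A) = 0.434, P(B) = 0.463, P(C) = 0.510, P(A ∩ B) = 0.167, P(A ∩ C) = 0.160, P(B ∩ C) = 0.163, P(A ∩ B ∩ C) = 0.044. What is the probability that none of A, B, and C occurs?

0.039

By inclusion-exclusion,
P(A ∪ B ∪ C) = 0.434 + 0.463 + 0.510 − 0.167 − 0.160 − 0.163 + 0.044 = 0.961
P(none) = 1 − 0.961 = 0.039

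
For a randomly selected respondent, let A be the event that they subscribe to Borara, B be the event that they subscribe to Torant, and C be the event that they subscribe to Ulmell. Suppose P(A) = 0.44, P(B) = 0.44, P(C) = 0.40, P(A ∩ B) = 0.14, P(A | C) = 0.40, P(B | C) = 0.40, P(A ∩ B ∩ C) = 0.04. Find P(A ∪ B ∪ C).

P(A ∩ C) = P(C)·P(A|C) = 0.40 × 0.40 = 0.16
P(B ∩ C) = P(C)·P(B|C) = 0.40 × 0.40 = 0.16
P(A ∪ B ∪ C) = 0.44 + 0.44 + 0.40 − 0.14 − 0.16 − 0.16 + 0.04 = 0.86

0.86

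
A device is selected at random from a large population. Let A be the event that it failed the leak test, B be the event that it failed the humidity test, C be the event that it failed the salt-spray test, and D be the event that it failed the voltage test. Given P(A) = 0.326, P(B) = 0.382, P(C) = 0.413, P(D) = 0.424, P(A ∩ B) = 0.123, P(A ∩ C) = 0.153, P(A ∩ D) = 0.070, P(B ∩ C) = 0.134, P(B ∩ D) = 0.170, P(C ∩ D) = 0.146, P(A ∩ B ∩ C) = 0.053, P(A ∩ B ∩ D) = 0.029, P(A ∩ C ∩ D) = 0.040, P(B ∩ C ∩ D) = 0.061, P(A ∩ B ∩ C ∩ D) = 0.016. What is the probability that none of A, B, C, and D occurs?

Using inclusion–exclusion:
P(A ∪ B ∪ C ∪ D) = 0.326 + 0.382 + 0.413 + 0.424 − 0.123 − 0.153 − 0.070 − 0.134 − 0.170 − 0.146 + 0.053 + 0.029 + 0.040 + 0.061 − 0.016 = 0.916
P(none) = 1 − 0.916 = 0.084

0.084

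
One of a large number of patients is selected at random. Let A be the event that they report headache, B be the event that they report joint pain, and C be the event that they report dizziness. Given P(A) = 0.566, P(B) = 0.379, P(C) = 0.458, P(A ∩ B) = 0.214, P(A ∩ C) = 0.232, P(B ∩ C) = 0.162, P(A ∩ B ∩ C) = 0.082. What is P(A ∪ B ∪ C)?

Using inclusion–exclusion:
P(A ∪ B ∪ C) = 0.566 + 0.379 + 0.458 − 0.214 − 0.232 − 0.162 + 0.082 = 0.877

0.877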